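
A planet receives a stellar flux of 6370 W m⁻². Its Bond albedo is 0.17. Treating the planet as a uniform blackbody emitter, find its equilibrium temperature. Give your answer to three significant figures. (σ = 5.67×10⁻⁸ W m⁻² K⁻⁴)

T_eq ≈ 391 K

Energy balance: absorbed = emitted ⇒ πR²·S(1−A) = 4πR²·σT_eq⁴, so T_eq⁴ = S(1−A)/(4σ).
T_eq = [6370 × 0.83 / (4 × 5.67×10⁻⁸)]^(1/4) = (2.33×10¹⁰)^(1/4) = 391 K.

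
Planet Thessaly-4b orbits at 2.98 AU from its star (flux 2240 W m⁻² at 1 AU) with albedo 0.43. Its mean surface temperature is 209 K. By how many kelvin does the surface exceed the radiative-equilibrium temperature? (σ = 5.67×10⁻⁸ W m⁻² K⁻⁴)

S = 2240/2.98² = 252.2 W m⁻².
T_eq = [S(1−A)/(4σ)]^(1/4) = [252.2×0.57/(4×5.67×10⁻⁸)]^(1/4) = 158.7 K.
ΔT = T_surf − T_eq = 209 − 158.7.

ΔT ≈ 50.3 K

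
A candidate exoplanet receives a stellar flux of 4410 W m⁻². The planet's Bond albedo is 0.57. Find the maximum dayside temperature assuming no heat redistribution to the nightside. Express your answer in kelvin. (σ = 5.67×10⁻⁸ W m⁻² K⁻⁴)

With no redistribution each surface element balances locally: S(1−A) = σT⁴.
T = [4410 × 0.43 / 5.67×10⁻⁸]^(1/4) = (3.34×10¹⁰)^(1/4) = 428 K.

T_ss ≈ 428 K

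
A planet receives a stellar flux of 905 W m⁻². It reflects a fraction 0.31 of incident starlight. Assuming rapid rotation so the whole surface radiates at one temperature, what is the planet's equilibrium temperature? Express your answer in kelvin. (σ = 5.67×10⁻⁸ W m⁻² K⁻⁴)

T_eq ≈ 229 K

Energy balance: absorbed = emitted ⇒ πR²·S(1−A) = 4πR²·σT_eq⁴, so T_eq⁴ = S(1−A)/(4σ).
T_eq = [905 × 0.69 / (4 × 5.67×10⁻⁸)]^(1/4) = (2.75×10⁹)^(1/4) = 229 K.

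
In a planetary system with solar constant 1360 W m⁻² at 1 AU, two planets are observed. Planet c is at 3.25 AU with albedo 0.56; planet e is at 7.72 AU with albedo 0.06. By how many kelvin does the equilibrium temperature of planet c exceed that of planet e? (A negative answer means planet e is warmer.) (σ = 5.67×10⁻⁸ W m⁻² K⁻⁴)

ΔT ≈ 27.1 K

T_eq = [S₀(1−A)/(4σd²)]^(1/4), so T ∝ (1−A)^(1/4) / √d.
T₁ = [1360×0.44/(4×5.67×10⁻⁸×3.25²)]^(1/4) = 125.72 K.
T₂ = [1360×0.94/(4×5.67×10⁻⁸×7.72²)]^(1/4) = 98.62 K.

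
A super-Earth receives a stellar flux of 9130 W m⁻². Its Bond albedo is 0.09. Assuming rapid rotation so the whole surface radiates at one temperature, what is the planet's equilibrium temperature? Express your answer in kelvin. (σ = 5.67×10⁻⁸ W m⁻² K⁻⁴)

T_eq ≈ 437 K

Energy balance: absorbed = emitted ⇒ πR²·S(1−A) = 4πR²·σT_eq⁴, so T_eq⁴ = S(1−A)/(4σ).
T_eq = [9130 × 0.91 / (4 × 5.67×10⁻⁸)]^(1/4) = (3.66×10¹⁰)^(1/4) = 437 K.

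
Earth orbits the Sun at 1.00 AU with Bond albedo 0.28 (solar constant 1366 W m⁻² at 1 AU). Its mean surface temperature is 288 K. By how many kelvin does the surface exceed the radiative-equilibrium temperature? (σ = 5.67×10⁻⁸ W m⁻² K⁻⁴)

S = 1366/1.00² = 1366 W m⁻².
T_eq = [S(1−A)/(4σ)]^(1/4) = [1366×0.72/(4×5.67×10⁻⁸)]^(1/4) = 256.6 K.
ΔT = T_surf − T_eq = 288 − 256.6.

ΔT ≈ 31.4 K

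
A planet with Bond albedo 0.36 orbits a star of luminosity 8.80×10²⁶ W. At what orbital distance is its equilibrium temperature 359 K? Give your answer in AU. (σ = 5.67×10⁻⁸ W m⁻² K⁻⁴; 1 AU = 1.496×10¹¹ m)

From T_eq⁴ = L(1−A)/(16πσd²): d = √[L(1−A)/(16πσT_eq⁴)].
d = √[8.80×10²⁶ × 0.64 / (16π × 5.67×10⁻⁸ × (359)⁴)] = 1.09×10¹¹ m = 0.729 AU.

d ≈ 0.729 AU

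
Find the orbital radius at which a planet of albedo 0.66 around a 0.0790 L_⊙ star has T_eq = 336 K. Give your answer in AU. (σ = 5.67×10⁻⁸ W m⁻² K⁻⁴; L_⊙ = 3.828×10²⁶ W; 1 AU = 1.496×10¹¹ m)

d ≈ 0.112 AU

L = 0.0790 × 3.828×10²⁶ = 3.02×10²⁵ W.
From T_eq⁴ = L(1−A)/(16πσd²): d = √[L(1−A)/(16πσT_eq⁴)].
d = √[3.02×10²⁵ × 0.34 / (16π × 5.67×10⁻⁸ × (336)⁴)] = 1.68×10¹⁰ m = 0.112 AU.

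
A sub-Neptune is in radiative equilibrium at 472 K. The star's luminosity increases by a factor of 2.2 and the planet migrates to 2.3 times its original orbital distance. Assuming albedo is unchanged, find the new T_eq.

T_eq ∝ L^(1/4) · d^(−1/2).
T′ = 472 × 2.2^(1/4) / 2.3^(1/2) = 379 K.

T_eq ≈ 379 K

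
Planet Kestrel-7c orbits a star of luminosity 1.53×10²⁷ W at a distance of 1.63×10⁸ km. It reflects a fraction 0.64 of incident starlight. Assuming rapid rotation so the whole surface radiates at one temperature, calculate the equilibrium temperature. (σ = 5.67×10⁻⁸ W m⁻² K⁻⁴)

T_eq ≈ 292 K

d = 1.63×10⁸ km = 1.63×10¹¹ m.
Flux: S = L/(4πd²) = 1.53×10²⁷/(4π×(1.63×10¹¹)²) = 4580 W m⁻².
Energy balance: absorbed = emitted ⇒ πR²·S(1−A) = 4πR²·σT_eq⁴, so T_eq⁴ = S(1−A)/(4σ).
T_eq = [4580 × 0.36 / (4 × 5.67×10⁻⁸)]^(1/4) = (7.27×10⁹)^(1/4) = 292 K.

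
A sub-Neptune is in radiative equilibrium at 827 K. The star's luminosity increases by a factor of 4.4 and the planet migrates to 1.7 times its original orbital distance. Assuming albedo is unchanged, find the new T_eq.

T_eq ≈ 919 K

T_eq ∝ L^(1/4) · d^(−1/2).
T′ = 827 × 4.4^(1/4) / 1.7^(1/2) = 919 K.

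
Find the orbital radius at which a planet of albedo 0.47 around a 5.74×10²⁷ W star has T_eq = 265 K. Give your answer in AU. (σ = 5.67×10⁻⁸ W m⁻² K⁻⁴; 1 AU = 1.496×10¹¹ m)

From T_eq⁴ = L(1−A)/(16πσd²): d = √[L(1−A)/(16πσT_eq⁴)].
d = √[5.74×10²⁷ × 0.53 / (16π × 5.67×10⁻⁸ × (265)⁴)] = 4.65×10¹¹ m = 3.11 AU.

d ≈ 3.11 AU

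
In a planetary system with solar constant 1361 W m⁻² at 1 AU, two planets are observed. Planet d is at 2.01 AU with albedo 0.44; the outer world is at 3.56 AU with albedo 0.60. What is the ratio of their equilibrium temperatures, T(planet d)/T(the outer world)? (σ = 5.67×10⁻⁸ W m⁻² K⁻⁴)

T₁/T₂ ≈ 1.448

T_eq = [S₀(1−A)/(4σd²)]^(1/4), so T ∝ (1−A)^(1/4) / √d.
T₁ = [1361×0.56/(4×5.67×10⁻⁸×2.01²)]^(1/4) = 169.83 K.
T₂ = [1361×0.40/(4×5.67×10⁻⁸×3.56²)]^(1/4) = 117.31 K.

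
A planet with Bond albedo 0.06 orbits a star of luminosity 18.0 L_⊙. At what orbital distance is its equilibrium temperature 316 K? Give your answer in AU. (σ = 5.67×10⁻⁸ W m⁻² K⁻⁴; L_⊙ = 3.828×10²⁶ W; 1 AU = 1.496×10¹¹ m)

d ≈ 3.19 AU

L = 18.0 × 3.828×10²⁶ = 6.89×10²⁷ W.
From T_eq⁴ = L(1−A)/(16πσd²): d = √[L(1−A)/(16πσT_eq⁴)].
d = √[6.89×10²⁷ × 0.94 / (16π × 5.67×10⁻⁸ × (316)⁴)] = 4.77×10¹¹ m = 3.19 AU.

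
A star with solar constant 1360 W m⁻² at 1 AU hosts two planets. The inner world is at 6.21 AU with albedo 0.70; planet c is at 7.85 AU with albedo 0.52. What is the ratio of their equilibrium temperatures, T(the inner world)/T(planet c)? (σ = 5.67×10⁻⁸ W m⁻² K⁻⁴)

T_eq = [S₀(1−A)/(4σd²)]^(1/4), so T ∝ (1−A)^(1/4) / √d.
T₁ = [1360×0.30/(4×5.67×10⁻⁸×6.21²)]^(1/4) = 82.64 K.
T₂ = [1360×0.48/(4×5.67×10⁻⁸×7.85²)]^(1/4) = 82.67 K.

T₁/T₂ ≈ 1.000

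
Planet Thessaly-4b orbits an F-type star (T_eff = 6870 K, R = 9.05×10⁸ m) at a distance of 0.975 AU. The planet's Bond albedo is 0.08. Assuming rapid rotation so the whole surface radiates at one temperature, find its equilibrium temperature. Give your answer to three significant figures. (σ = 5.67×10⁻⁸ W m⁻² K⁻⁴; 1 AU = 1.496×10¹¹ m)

d = 0.975 AU = 1.46×10¹¹ m.
L = 4πR_⋆²σT_⋆⁴ = 4π(9.05×10⁸)² × 5.67×10⁻⁸ × (6870)⁴ = 1.30×10²⁷ W.
S = L/(4πd²) = 4860 W m⁻².
Energy balance: absorbed = emitted ⇒ πR²·S(1−A) = 4πR²·σT_eq⁴, so T_eq⁴ = S(1−A)/(4σ).
T_eq = [4860 × 0.92 / (4 × 5.67×10⁻⁸)]^(1/4) = (1.97×10¹⁰)^(1/4) = 375 K.

T_eq ≈ 375 K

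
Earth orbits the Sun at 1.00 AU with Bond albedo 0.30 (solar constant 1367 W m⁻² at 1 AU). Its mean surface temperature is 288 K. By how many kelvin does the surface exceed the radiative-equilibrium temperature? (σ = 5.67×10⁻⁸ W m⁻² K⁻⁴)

ΔT ≈ 33.1 K

S = 1367/1.00² = 1367 W m⁻².
T_eq = [S(1−A)/(4σ)]^(1/4) = [1367×0.70/(4×5.67×10⁻⁸)]^(1/4) = 254.9 K.
ΔT = T_surf − T_eq = 288 − 254.9.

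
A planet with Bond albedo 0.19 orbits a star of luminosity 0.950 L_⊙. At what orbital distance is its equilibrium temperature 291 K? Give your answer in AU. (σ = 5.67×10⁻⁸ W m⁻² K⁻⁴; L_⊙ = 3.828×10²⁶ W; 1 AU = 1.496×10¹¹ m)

d ≈ 0.803 AU

L = 0.950 × 3.828×10²⁶ = 3.64×10²⁶ W.
From T_eq⁴ = L(1−A)/(16πσd²): d = √[L(1−A)/(16πσT_eq⁴)].
d = √[3.64×10²⁶ × 0.81 / (16π × 5.67×10⁻⁸ × (291)⁴)] = 1.20×10¹¹ m = 0.803 AU.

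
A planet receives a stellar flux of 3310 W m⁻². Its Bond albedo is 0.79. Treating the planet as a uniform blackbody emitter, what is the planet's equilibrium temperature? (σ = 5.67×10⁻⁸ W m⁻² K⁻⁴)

T_eq ≈ 235 K

Energy balance: absorbed = emitted ⇒ πR²·S(1−A) = 4πR²·σT_eq⁴, so T_eq⁴ = S(1−A)/(4σ).
T_eq = [3310 × 0.21 / (4 × 5.67×10⁻⁸)]^(1/4) = (3.06×10⁹)^(1/4) = 235 K.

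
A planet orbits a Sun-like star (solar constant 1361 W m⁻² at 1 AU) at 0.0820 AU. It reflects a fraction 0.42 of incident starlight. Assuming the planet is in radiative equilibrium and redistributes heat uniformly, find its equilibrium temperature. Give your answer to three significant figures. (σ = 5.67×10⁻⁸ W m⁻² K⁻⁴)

T_eq ≈ 848 K

Flux at 0.0820 AU: S = 1361/0.0820² = 2.02×10⁵ W m⁻².
Energy balance: absorbed = emitted ⇒ πR²·S(1−A) = 4πR²·σT_eq⁴, so T_eq⁴ = S(1−A)/(4σ).
T_eq = [2.02×10⁵ × 0.58 / (4 × 5.67×10⁻⁸)]^(1/4) = (5.18×10¹¹)^(1/4) = 848 K.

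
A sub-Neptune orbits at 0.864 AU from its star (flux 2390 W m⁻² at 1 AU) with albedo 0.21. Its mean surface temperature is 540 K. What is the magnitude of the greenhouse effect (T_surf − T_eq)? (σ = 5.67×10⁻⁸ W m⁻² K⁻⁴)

ΔT ≈ 215.0 K

S = 2390/0.864² = 3202 W m⁻².
T_eq = [S(1−A)/(4σ)]^(1/4) = [3202×0.79/(4×5.67×10⁻⁸)]^(1/4) = 325.0 K.
ΔT = T_surf − T_eq = 540 − 325.0.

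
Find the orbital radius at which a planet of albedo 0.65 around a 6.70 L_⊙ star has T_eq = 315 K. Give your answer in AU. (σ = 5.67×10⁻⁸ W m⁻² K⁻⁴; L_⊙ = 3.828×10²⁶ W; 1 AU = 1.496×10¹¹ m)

d ≈ 1.20 AU

L = 6.70 × 3.828×10²⁶ = 2.56×10²⁷ W.
From T_eq⁴ = L(1−A)/(16πσd²): d = √[L(1−A)/(16πσT_eq⁴)].
d = √[2.56×10²⁷ × 0.35 / (16π × 5.67×10⁻⁸ × (315)⁴)] = 1.79×10¹¹ m = 1.20 AU.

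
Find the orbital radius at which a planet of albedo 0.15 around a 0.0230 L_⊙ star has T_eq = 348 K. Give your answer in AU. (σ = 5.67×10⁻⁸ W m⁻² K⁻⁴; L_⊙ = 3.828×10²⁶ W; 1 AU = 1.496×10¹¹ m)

d ≈ 0.0894 AU

L = 0.0230 × 3.828×10²⁶ = 8.80×10²⁴ W.
From T_eq⁴ = L(1−A)/(16πσd²): d = √[L(1−A)/(16πσT_eq⁴)].
d = √[8.80×10²⁴ × 0.85 / (16π × 5.67×10⁻⁸ × (348)⁴)] = 1.34×10¹⁰ m = 0.0894 AU.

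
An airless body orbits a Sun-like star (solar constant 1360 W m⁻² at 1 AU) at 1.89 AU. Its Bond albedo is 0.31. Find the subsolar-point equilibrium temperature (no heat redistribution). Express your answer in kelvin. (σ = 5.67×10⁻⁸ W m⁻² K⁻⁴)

Flux at 1.89 AU: S = 1360/1.89² = 381 W m⁻².
At the subsolar point the surface absorbs S(1−A) and emits σT⁴ per unit area — no factor of 4, since only the local patch is in balance.
T = [381 × 0.69 / 5.67×10⁻⁸]^(1/4) = (4.63×10⁹)^(1/4) = 261 K.

T_ss ≈ 261 K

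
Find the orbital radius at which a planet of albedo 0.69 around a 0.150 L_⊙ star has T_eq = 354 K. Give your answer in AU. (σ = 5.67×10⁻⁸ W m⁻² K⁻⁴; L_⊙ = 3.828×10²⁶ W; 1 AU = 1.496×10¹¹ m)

d ≈ 0.133 AU

L = 0.150 × 3.828×10²⁶ = 5.74×10²⁵ W.
From T_eq⁴ = L(1−A)/(16πσd²): d = √[L(1−A)/(16πσT_eq⁴)].
d = √[5.74×10²⁵ × 0.31 / (16π × 5.67×10⁻⁸ × (354)⁴)] = 1.99×10¹⁰ m = 0.133 AU.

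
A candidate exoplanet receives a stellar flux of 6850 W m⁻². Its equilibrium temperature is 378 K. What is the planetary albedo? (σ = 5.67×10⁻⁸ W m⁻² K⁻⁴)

A ≈ 0.32

From T_eq⁴ = S(1−A)/(4σ): 1−A = 4σT_eq⁴/S.
1−A = 4 × 5.67×10⁻⁸ × (378)⁴ / 6850 = 0.676.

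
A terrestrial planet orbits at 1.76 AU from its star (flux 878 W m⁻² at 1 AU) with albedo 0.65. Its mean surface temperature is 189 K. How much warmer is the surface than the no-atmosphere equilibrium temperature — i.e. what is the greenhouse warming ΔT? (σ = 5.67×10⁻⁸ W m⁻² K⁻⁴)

ΔT ≈ 44.4 K

S = 878/1.76² = 283.4 W m⁻².
T_eq = [S(1−A)/(4σ)]^(1/4) = [283.4×0.35/(4×5.67×10⁻⁸)]^(1/4) = 144.6 K.
ΔT = T_surf − T_eq = 189 − 144.6.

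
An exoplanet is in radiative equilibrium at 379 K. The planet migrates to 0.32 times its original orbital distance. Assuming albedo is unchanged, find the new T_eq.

T_eq ≈ 670 K

T_eq ∝ L^(1/4) · d^(−1/2).
T′ = 379 / 0.32^(1/2) = 670 K.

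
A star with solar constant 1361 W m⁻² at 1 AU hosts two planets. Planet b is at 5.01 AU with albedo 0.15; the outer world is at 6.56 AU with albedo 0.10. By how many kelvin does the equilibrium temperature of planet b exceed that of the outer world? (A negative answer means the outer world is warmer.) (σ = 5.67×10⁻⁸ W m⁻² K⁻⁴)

ΔT ≈ 13.6 K

T_eq = [S₀(1−A)/(4σd²)]^(1/4), so T ∝ (1−A)^(1/4) / √d.
T₁ = [1361×0.85/(4×5.67×10⁻⁸×5.01²)]^(1/4) = 119.40 K.
T₂ = [1361×0.90/(4×5.67×10⁻⁸×6.56²)]^(1/4) = 105.84 K.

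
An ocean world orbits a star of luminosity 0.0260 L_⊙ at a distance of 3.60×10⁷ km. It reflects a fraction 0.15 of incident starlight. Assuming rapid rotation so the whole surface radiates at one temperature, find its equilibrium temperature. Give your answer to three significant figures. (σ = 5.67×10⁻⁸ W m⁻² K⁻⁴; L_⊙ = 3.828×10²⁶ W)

d = 3.60×10⁷ km = 3.60×10¹⁰ m.
L = 0.0260 × 3.828×10²⁶ = 9.95×10²⁴ W.
Flux: S = L/(4πd²) = 9.95×10²⁴/(4π×(3.60×10¹⁰)²) = 611 W m⁻².
Energy balance: absorbed = emitted ⇒ πR²·S(1−A) = 4πR²·σT_eq⁴, so T_eq⁴ = S(1−A)/(4σ).
T_eq = [611 × 0.85 / (4 × 5.67×10⁻⁸)]^(1/4) = (2.29×10⁹)^(1/4) = 219 K.

T_eq ≈ 219 K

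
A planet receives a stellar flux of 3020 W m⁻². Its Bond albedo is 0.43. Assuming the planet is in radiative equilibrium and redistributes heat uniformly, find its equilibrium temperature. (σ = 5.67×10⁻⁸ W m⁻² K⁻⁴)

Energy balance: absorbed = emitted ⇒ πR²·S(1−A) = 4πR²·σT_eq⁴, so T_eq⁴ = S(1−A)/(4σ).
T_eq = [3020 × 0.57 / (4 × 5.67×10⁻⁸)]^(1/4) = (7.59×10⁹)^(1/4) = 295 K.

T_eq ≈ 295 K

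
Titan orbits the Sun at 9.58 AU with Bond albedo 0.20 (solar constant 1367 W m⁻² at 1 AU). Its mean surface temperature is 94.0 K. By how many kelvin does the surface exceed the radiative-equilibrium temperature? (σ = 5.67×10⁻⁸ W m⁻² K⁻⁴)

ΔT ≈ 8.9 K

S = 1367/9.58² = 14.89 W m⁻².
T_eq = [S(1−A)/(4σ)]^(1/4) = [14.89×0.80/(4×5.67×10⁻⁸)]^(1/4) = 85.1 K.
ΔT = T_surf − T_eq = 94 − 85.1.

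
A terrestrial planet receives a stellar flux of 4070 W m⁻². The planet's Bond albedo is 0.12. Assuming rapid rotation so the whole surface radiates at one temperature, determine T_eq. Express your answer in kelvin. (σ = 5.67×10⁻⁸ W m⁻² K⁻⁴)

T_eq ≈ 354 K

Energy balance: absorbed = emitted ⇒ πR²·S(1−A) = 4πR²·σT_eq⁴, so T_eq⁴ = S(1−A)/(4σ).
T_eq = [4070 × 0.88 / (4 × 5.67×10⁻⁸)]^(1/4) = (1.58×10¹⁰)^(1/4) = 354 K.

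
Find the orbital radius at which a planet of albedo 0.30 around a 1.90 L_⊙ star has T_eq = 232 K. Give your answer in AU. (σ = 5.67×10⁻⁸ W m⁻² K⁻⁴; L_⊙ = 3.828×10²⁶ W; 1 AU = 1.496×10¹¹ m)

L = 1.90 × 3.828×10²⁶ = 7.27×10²⁶ W.
From T_eq⁴ = L(1−A)/(16πσd²): d = √[L(1−A)/(16πσT_eq⁴)].
d = √[7.27×10²⁶ × 0.70 / (16π × 5.67×10⁻⁸ × (232)⁴)] = 2.48×10¹¹ m = 1.66 AU.

d ≈ 1.66 AU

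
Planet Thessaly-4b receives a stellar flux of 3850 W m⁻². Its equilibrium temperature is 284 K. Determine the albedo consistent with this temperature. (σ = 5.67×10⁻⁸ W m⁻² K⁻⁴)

A ≈ 0.62

From T_eq⁴ = S(1−A)/(4σ): 1−A = 4σT_eq⁴/S.
1−A = 4 × 5.67×10⁻⁸ × (284)⁴ / 3850 = 0.383.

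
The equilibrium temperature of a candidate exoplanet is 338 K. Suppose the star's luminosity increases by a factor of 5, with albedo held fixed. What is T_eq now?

T_eq ≈ 505 K

T_eq ∝ L^(1/4) · d^(−1/2).
T′ = 338 × 5^(1/4) = 505 K.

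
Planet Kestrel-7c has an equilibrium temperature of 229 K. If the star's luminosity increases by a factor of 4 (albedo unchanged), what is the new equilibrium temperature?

T_eq ∝ L^(1/4) · d^(−1/2).
T′ = 229 × 4^(1/4) = 324 K.

T_eq ≈ 324 K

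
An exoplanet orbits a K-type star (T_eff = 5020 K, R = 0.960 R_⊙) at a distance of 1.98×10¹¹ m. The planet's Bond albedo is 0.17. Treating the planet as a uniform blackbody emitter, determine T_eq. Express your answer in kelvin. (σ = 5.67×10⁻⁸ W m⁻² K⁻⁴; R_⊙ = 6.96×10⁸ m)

R_⋆ = 0.960 × 6.96×10⁸ = 6.68×10⁸ m.
L = 4πR_⋆²σT_⋆⁴ = 4π(6.68×10⁸)² × 5.67×10⁻⁸ × (5020)⁴ = 2.02×10²⁶ W.
S = L/(4πd²) = 410 W m⁻².
Energy balance: absorbed = emitted ⇒ πR²·S(1−A) = 4πR²·σT_eq⁴, so T_eq⁴ = S(1−A)/(4σ).
T_eq = [410 × 0.83 / (4 × 5.67×10⁻⁸)]^(1/4) = (1.50×10⁹)^(1/4) = 197 K.

T_eq ≈ 197 K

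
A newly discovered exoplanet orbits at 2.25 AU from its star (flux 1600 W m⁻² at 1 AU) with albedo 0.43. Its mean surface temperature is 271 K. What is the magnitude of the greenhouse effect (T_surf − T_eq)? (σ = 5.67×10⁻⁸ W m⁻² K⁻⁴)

S = 1600/2.25² = 316.0 W m⁻².
T_eq = [S(1−A)/(4σ)]^(1/4) = [316.0×0.57/(4×5.67×10⁻⁸)]^(1/4) = 167.9 K.
ΔT = T_surf − T_eq = 271 − 167.9.

ΔT ≈ 103.1 K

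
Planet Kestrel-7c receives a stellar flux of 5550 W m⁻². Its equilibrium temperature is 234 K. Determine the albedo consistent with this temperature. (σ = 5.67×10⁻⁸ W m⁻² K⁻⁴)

A ≈ 0.88

From T_eq⁴ = S(1−A)/(4σ): 1−A = 4σT_eq⁴/S.
1−A = 4 × 5.67×10⁻⁸ × (234)⁴ / 5550 = 0.123.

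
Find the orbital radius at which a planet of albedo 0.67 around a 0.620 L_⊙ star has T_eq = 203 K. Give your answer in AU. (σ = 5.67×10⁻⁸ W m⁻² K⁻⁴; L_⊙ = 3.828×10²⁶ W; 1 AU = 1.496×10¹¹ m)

d ≈ 0.850 AU

L = 0.620 × 3.828×10²⁶ = 2.37×10²⁶ W.
From T_eq⁴ = L(1−A)/(16πσd²): d = √[L(1−A)/(16πσT_eq⁴)].
d = √[2.37×10²⁶ × 0.33 / (16π × 5.67×10⁻⁸ × (203)⁴)] = 1.27×10¹¹ m = 0.850 AU.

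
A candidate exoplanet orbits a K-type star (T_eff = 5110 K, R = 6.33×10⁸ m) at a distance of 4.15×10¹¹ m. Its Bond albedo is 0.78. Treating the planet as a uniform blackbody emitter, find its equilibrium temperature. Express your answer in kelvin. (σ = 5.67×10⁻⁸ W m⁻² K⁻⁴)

T_eq ≈ 96.6 K

L = 4πR_⋆²σT_⋆⁴ = 4π(6.33×10⁸)² × 5.67×10⁻⁸ × (5110)⁴ = 1.95×10²⁶ W.
S = L/(4πd²) = 89.9 W m⁻².
Energy balance: absorbed = emitted ⇒ πR²·S(1−A) = 4πR²·σT_eq⁴, so T_eq⁴ = S(1−A)/(4σ).
T_eq = [89.9 × 0.22 / (4 × 5.67×10⁻⁸)]^(1/4) = (8.72×10⁷)^(1/4) = 96.6 K.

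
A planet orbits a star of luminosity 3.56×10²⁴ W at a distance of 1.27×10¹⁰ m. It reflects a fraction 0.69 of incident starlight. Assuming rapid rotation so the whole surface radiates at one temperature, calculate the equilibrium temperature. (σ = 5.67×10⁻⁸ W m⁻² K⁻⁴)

T_eq ≈ 221 K

Flux: S = L/(4πd²) = 3.56×10²⁴/(4π×(1.27×10¹⁰)²) = 1760 W m⁻².
Energy balance: absorbed = emitted ⇒ πR²·S(1−A) = 4πR²·σT_eq⁴, so T_eq⁴ = S(1−A)/(4σ).
T_eq = [1760 × 0.31 / (4 × 5.67×10⁻⁸)]^(1/4) = (2.40×10⁹)^(1/4) = 221 K.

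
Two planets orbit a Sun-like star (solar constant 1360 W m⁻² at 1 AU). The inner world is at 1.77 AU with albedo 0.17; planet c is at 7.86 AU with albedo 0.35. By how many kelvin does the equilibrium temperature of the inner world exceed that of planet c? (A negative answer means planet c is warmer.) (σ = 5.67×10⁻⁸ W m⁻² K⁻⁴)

T_eq = [S₀(1−A)/(4σd²)]^(1/4), so T ∝ (1−A)^(1/4) / √d.
T₁ = [1360×0.83/(4×5.67×10⁻⁸×1.77²)]^(1/4) = 199.64 K.
T₂ = [1360×0.65/(4×5.67×10⁻⁸×7.86²)]^(1/4) = 89.12 K.

ΔT ≈ 110.5 K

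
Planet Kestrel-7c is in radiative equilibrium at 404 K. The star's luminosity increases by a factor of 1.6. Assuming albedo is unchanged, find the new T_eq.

T_eq ≈ 454 K

T_eq ∝ L^(1/4) · d^(−1/2).
T′ = 404 × 1.6^(1/4) = 454 K.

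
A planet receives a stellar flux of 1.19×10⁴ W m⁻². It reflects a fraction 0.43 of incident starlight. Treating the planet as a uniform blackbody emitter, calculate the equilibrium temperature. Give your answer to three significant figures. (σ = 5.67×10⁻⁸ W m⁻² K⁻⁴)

Energy balance: absorbed = emitted ⇒ πR²·S(1−A) = 4πR²·σT_eq⁴, so T_eq⁴ = S(1−A)/(4σ).
T_eq = [1.19×10⁴ × 0.57 / (4 × 5.67×10⁻⁸)]^(1/4) = (2.99×10¹⁰)^(1/4) = 416 K.

T_eq ≈ 416 K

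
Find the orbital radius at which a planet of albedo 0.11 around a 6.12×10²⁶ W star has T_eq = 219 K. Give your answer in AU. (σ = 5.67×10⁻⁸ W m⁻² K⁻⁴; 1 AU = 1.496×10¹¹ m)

d ≈ 1.93 AU

From T_eq⁴ = L(1−A)/(16πσd²): d = √[L(1−A)/(16πσT_eq⁴)].
d = √[6.12×10²⁶ × 0.89 / (16π × 5.67×10⁻⁸ × (219)⁴)] = 2.88×10¹¹ m = 1.93 AU.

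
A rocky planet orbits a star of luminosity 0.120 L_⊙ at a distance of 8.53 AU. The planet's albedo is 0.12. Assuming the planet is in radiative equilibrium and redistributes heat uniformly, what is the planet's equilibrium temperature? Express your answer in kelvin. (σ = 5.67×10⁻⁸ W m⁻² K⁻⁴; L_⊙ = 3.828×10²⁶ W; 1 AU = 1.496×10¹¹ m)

d = 8.53 AU = 1.28×10¹² m.
L = 0.120 × 3.828×10²⁶ = 4.59×10²⁵ W.
Flux: S = L/(4πd²) = 4.59×10²⁵/(4π×(1.28×10¹²)²) = 2.24 W m⁻².
Energy balance: absorbed = emitted ⇒ πR²·S(1−A) = 4πR²·σT_eq⁴, so T_eq⁴ = S(1−A)/(4σ).
T_eq = [2.24 × 0.88 / (4 × 5.67×10⁻⁸)]^(1/4) = (8.71×10⁶)^(1/4) = 54.3 K.

T_eq ≈ 54.3 K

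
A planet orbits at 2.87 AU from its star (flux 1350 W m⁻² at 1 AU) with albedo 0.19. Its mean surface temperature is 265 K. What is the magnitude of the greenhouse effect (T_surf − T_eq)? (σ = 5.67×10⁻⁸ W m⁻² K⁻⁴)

ΔT ≈ 109.5 K

S = 1350/2.87² = 163.9 W m⁻².
T_eq = [S(1−A)/(4σ)]^(1/4) = [163.9×0.81/(4×5.67×10⁻⁸)]^(1/4) = 155.5 K.
ΔT = T_surf − T_eq = 265 − 155.5.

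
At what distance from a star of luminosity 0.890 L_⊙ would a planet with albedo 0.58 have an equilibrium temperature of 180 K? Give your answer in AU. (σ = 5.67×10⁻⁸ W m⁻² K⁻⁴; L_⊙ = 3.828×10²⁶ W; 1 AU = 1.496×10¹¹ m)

L = 0.890 × 3.828×10²⁶ = 3.41×10²⁶ W.
From T_eq⁴ = L(1−A)/(16πσd²): d = √[L(1−A)/(16πσT_eq⁴)].
d = √[3.41×10²⁶ × 0.42 / (16π × 5.67×10⁻⁸ × (180)⁴)] = 2.19×10¹¹ m = 1.46 AU.

d ≈ 1.46 AU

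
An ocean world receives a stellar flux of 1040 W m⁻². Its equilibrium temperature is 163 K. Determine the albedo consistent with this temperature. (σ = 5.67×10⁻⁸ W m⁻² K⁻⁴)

A ≈ 0.85

From T_eq⁴ = S(1−A)/(4σ): 1−A = 4σT_eq⁴/S.
1−A = 4 × 5.67×10⁻⁸ × (163)⁴ / 1040 = 0.154.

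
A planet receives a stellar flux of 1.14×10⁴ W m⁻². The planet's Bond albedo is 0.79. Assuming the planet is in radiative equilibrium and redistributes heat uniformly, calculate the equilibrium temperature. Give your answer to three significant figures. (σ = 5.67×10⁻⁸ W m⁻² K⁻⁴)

T_eq ≈ 321 K

Energy balance: absorbed = emitted ⇒ πR²·S(1−A) = 4πR²·σT_eq⁴, so T_eq⁴ = S(1−A)/(4σ).
T_eq = [1.14×10⁴ × 0.21 / (4 × 5.67×10⁻⁸)]^(1/4) = (1.06×10¹⁰)^(1/4) = 321 K.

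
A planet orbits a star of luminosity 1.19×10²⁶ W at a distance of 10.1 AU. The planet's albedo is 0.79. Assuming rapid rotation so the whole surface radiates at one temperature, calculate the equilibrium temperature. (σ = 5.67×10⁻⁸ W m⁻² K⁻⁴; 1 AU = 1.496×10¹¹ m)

T_eq ≈ 44.3 K

d = 10.1 AU = 1.51×10¹² m.
Flux: S = L/(4πd²) = 1.19×10²⁶/(4π×(1.51×10¹²)²) = 4.15 W m⁻².
Energy balance: absorbed = emitted ⇒ πR²·S(1−A) = 4πR²·σT_eq⁴, so T_eq⁴ = S(1−A)/(4σ).
T_eq = [4.15 × 0.21 / (4 × 5.67×10⁻⁸)]^(1/4) = (3.84×10⁶)^(1/4) = 44.3 K.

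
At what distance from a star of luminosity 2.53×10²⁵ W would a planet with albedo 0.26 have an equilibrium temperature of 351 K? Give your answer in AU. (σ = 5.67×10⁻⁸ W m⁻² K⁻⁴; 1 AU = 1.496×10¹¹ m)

d ≈ 0.139 AU

From T_eq⁴ = L(1−A)/(16πσd²): d = √[L(1−A)/(16πσT_eq⁴)].
d = √[2.53×10²⁵ × 0.74 / (16π × 5.67×10⁻⁸ × (351)⁴)] = 2.08×10¹⁰ m = 0.139 AU.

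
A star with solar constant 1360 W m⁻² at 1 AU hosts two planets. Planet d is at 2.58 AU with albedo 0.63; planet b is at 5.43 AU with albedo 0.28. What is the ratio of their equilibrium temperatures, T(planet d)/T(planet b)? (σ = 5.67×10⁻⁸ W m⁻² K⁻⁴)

T_eq = [S₀(1−A)/(4σd²)]^(1/4), so T ∝ (1−A)^(1/4) / √d.
T₁ = [1360×0.37/(4×5.67×10⁻⁸×2.58²)]^(1/4) = 135.12 K.
T₂ = [1360×0.72/(4×5.67×10⁻⁸×5.43²)]^(1/4) = 110.00 K.

T₁/T₂ ≈ 1.228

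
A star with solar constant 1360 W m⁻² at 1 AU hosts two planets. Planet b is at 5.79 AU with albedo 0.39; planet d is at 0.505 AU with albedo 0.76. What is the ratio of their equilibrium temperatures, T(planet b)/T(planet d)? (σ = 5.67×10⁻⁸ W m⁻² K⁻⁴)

T₁/T₂ ≈ 0.373

T_eq = [S₀(1−A)/(4σd²)]^(1/4), so T ∝ (1−A)^(1/4) / √d.
T₁ = [1360×0.61/(4×5.67×10⁻⁸×5.79²)]^(1/4) = 102.20 K.
T₂ = [1360×0.24/(4×5.67×10⁻⁸×0.505²)]^(1/4) = 274.08 K.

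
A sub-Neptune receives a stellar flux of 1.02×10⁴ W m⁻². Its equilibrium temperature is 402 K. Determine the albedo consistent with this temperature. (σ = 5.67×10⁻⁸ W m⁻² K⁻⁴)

A ≈ 0.42

From T_eq⁴ = S(1−A)/(4σ): 1−A = 4σT_eq⁴/S.
1−A = 4 × 5.67×10⁻⁸ × (402)⁴ / 1.02×10⁴ = 0.581.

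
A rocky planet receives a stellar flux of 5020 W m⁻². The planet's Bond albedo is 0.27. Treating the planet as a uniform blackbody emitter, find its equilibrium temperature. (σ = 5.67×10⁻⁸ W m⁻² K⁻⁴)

T_eq ≈ 357 K

Energy balance: absorbed = emitted ⇒ πR²·S(1−A) = 4πR²·σT_eq⁴, so T_eq⁴ = S(1−A)/(4σ).
T_eq = [5020 × 0.73 / (4 × 5.67×10⁻⁸)]^(1/4) = (1.62×10¹⁰)^(1/4) = 357 K.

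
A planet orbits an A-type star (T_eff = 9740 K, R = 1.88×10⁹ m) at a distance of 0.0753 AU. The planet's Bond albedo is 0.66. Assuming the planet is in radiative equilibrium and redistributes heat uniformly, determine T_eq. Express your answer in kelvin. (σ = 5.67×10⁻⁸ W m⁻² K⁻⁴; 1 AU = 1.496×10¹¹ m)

d = 0.0753 AU = 1.13×10¹⁰ m.
L = 4πR_⋆²σT_⋆⁴ = 4π(1.88×10⁹)² × 5.67×10⁻⁸ × (9740)⁴ = 2.27×10²⁸ W.
S = L/(4πd²) = 1.42×10⁷ W m⁻².
Energy balance: absorbed = emitted ⇒ πR²·S(1−A) = 4πR²·σT_eq⁴, so T_eq⁴ = S(1−A)/(4σ).
T_eq = [1.42×10⁷ × 0.34 / (4 × 5.67×10⁻⁸)]^(1/4) = (2.13×10¹³)^(1/4) = 2150 K.

T_eq ≈ 2150 K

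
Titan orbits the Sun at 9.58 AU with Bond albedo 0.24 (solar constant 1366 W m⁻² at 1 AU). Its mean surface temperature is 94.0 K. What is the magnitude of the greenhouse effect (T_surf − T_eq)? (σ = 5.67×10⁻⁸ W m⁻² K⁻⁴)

S = 1366/9.58² = 14.88 W m⁻².
T_eq = [S(1−A)/(4σ)]^(1/4) = [14.88×0.76/(4×5.67×10⁻⁸)]^(1/4) = 84.0 K.
ΔT = T_surf − T_eq = 94 − 84.0.

ΔT ≈ 10.0 K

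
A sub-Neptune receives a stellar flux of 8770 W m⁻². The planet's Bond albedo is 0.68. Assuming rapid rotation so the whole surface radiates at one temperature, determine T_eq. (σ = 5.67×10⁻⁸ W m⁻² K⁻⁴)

Energy balance: absorbed = emitted ⇒ πR²·S(1−A) = 4πR²·σT_eq⁴, so T_eq⁴ = S(1−A)/(4σ).
T_eq = [8770 × 0.32 / (4 × 5.67×10⁻⁸)]^(1/4) = (1.24×10¹⁰)^(1/4) = 334 K.

T_eq ≈ 334 K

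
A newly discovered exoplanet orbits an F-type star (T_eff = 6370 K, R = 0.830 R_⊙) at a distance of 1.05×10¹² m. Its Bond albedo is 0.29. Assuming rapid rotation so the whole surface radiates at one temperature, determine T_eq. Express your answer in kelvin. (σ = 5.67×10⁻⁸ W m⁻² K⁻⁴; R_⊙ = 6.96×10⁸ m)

T_eq ≈ 97.0 K

R_⋆ = 0.830 × 6.96×10⁸ = 5.78×10⁸ m.
L = 4πR_⋆²σT_⋆⁴ = 4π(5.78×10⁸)² × 5.67×10⁻⁸ × (6370)⁴ = 3.91×10²⁶ W.
S = L/(4πd²) = 28.3 W m⁻².
Energy balance: absorbed = emitted ⇒ πR²·S(1−A) = 4πR²·σT_eq⁴, so T_eq⁴ = S(1−A)/(4σ).
T_eq = [28.3 × 0.71 / (4 × 5.67×10⁻⁸)]^(1/4) = (8.85×10⁷)^(1/4) = 97.0 K.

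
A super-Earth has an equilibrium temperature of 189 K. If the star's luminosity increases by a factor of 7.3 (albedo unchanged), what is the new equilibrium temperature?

T_eq ≈ 311 K

T_eq ∝ L^(1/4) · d^(−1/2).
T′ = 189 × 7.3^(1/4) = 311 K.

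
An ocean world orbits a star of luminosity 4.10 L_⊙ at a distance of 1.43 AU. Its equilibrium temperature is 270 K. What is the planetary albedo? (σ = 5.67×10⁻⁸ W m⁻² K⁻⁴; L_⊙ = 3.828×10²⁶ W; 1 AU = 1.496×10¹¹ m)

A ≈ 0.56

d = 1.43 AU = 2.14×10¹¹ m.
L = 4.10 × 3.828×10²⁶ = 1.57×10²⁷ W.
Flux: S = L/(4πd²) = 1.57×10²⁷/(4π×(2.14×10¹¹)²) = 2730 W m⁻².
From T_eq⁴ = S(1−A)/(4σ): 1−A = 4σT_eq⁴/S.
1−A = 4 × 5.67×10⁻⁸ × (270)⁴ / 2730 = 0.442.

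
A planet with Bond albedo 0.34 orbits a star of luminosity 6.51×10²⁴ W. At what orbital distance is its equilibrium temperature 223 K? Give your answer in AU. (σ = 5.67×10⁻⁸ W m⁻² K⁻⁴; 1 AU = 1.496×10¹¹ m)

From T_eq⁴ = L(1−A)/(16πσd²): d = √[L(1−A)/(16πσT_eq⁴)].
d = √[6.51×10²⁴ × 0.66 / (16π × 5.67×10⁻⁸ × (223)⁴)] = 2.47×10¹⁰ m = 0.165 AU.

d ≈ 0.165 AU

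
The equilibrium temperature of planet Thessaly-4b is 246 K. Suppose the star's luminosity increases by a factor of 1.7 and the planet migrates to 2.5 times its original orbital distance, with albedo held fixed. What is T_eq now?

T_eq ≈ 178 K

T_eq ∝ L^(1/4) · d^(−1/2).
T′ = 246 × 1.7^(1/4) / 2.5^(1/2) = 178 K.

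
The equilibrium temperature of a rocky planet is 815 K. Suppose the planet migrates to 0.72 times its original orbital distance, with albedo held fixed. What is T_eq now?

T_eq ≈ 960 K

T_eq ∝ L^(1/4) · d^(−1/2).
T′ = 815 / 0.72^(1/2) = 960 K.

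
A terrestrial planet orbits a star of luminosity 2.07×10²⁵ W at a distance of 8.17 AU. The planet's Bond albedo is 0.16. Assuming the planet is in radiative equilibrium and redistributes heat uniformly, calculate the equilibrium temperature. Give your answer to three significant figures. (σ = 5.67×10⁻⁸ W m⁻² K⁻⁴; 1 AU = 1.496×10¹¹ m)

d = 8.17 AU = 1.22×10¹² m.
Flux: S = L/(4πd²) = 2.07×10²⁵/(4π×(1.22×10¹²)²) = 1.10 W m⁻².
Energy balance: absorbed = emitted ⇒ πR²·S(1−A) = 4πR²·σT_eq⁴, so T_eq⁴ = S(1−A)/(4σ).
T_eq = [1.10 × 0.84 / (4 × 5.67×10⁻⁸)]^(1/4) = (4.08×10⁶)^(1/4) = 45.0 K.

T_eq ≈ 45.0 K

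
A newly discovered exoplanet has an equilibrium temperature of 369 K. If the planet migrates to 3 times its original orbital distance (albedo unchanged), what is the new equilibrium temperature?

T_eq ∝ L^(1/4) · d^(−1/2).
T′ = 369 / 3^(1/2) = 213 K.

T_eq ≈ 213 K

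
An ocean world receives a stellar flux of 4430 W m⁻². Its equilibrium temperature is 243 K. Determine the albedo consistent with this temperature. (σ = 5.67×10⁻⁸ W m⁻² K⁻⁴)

From T_eq⁴ = S(1−A)/(4σ): 1−A = 4σT_eq⁴/S.
1−A = 4 × 5.67×10⁻⁸ × (243)⁴ / 4430 = 0.179.

A ≈ 0.82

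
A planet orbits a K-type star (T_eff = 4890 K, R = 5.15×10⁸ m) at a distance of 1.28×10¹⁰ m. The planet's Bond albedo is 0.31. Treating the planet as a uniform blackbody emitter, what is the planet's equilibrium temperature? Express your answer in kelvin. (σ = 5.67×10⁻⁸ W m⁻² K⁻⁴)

L = 4πR_⋆²σT_⋆⁴ = 4π(5.15×10⁸)² × 5.67×10⁻⁸ × (4890)⁴ = 1.08×10²⁶ W.
S = L/(4πd²) = 5.25×10⁴ W m⁻².
Energy balance: absorbed = emitted ⇒ πR²·S(1−A) = 4πR²·σT_eq⁴, so T_eq⁴ = S(1−A)/(4σ).
T_eq = [5.25×10⁴ × 0.69 / (4 × 5.67×10⁻⁸)]^(1/4) = (1.60×10¹¹)^(1/4) = 632 K.

T_eq ≈ 632 K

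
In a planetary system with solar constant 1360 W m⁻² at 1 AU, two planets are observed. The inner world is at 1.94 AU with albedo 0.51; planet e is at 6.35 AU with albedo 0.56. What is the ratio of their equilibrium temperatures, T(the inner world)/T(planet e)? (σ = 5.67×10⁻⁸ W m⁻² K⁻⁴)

T_eq = [S₀(1−A)/(4σd²)]^(1/4), so T ∝ (1−A)^(1/4) / √d.
T₁ = [1360×0.49/(4×5.67×10⁻⁸×1.94²)]^(1/4) = 167.16 K.
T₂ = [1360×0.44/(4×5.67×10⁻⁸×6.35²)]^(1/4) = 89.94 K.

T₁/T₂ ≈ 1.859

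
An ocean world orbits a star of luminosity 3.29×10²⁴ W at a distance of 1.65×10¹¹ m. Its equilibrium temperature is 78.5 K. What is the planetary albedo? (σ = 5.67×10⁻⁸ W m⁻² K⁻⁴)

Flux: S = L/(4πd²) = 3.29×10²⁴/(4π×(1.65×10¹¹)²) = 9.62 W m⁻².
From T_eq⁴ = S(1−A)/(4σ): 1−A = 4σT_eq⁴/S.
1−A = 4 × 5.67×10⁻⁸ × (78.5)⁴ / 9.62 = 0.896.

A ≈ 0.10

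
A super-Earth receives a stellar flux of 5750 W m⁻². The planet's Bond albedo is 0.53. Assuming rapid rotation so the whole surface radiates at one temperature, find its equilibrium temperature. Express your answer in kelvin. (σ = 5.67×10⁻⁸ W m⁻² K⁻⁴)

T_eq ≈ 330 K

Energy balance: absorbed = emitted ⇒ πR²·S(1−A) = 4πR²·σT_eq⁴, so T_eq⁴ = S(1−A)/(4σ).
T_eq = [5750 × 0.47 / (4 × 5.67×10⁻⁸)]^(1/4) = (1.19×10¹⁰)^(1/4) = 330 K.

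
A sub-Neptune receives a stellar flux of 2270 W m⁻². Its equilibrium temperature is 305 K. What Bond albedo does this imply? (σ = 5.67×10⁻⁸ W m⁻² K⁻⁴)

A ≈ 0.14

From T_eq⁴ = S(1−A)/(4σ): 1−A = 4σT_eq⁴/S.
1−A = 4 × 5.67×10⁻⁸ × (305)⁴ / 2270 = 0.865.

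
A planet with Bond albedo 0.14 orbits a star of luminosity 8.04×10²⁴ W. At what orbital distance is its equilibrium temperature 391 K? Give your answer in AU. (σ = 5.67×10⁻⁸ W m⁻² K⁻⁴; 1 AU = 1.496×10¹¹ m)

d ≈ 0.0681 AU

From T_eq⁴ = L(1−A)/(16πσd²): d = √[L(1−A)/(16πσT_eq⁴)].
d = √[8.04×10²⁴ × 0.86 / (16π × 5.67×10⁻⁸ × (391)⁴)] = 1.02×10¹⁰ m = 0.0681 AU.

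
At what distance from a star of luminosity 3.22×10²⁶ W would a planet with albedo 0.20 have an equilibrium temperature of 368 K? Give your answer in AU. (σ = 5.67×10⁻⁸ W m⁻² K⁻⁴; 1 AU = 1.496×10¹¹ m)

d ≈ 0.469 AU

From T_eq⁴ = L(1−A)/(16πσd²): d = √[L(1−A)/(16πσT_eq⁴)].
d = √[3.22×10²⁶ × 0.80 / (16π × 5.67×10⁻⁸ × (368)⁴)] = 7.02×10¹⁰ m = 0.469 AU.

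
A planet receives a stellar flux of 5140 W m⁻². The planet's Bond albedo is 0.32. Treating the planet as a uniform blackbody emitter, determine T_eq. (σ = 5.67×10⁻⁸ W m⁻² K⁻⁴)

Energy balance: absorbed = emitted ⇒ πR²·S(1−A) = 4πR²·σT_eq⁴, so T_eq⁴ = S(1−A)/(4σ).
T_eq = [5140 × 0.68 / (4 × 5.67×10⁻⁸)]^(1/4) = (1.54×10¹⁰)^(1/4) = 352 K.

T_eq ≈ 352 K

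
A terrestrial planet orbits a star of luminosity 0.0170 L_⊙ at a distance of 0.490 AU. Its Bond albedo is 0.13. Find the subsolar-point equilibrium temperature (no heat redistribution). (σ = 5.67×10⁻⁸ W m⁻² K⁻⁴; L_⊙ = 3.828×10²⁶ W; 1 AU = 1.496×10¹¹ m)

T_ss ≈ 196 K

d = 0.490 AU = 7.33×10¹⁰ m.
L = 0.0170 × 3.828×10²⁶ = 6.51×10²⁴ W.
Flux: S = L/(4πd²) = 6.51×10²⁴/(4π×(7.33×10¹⁰)²) = 96.4 W m⁻².
At the subsolar point the surface absorbs S(1−A) and emits σT⁴ per unit area — no factor of 4, since only the local patch is in balance.
T = [96.4 × 0.87 / 5.67×10⁻⁸]^(1/4) = (1.48×10⁹)^(1/4) = 196 K.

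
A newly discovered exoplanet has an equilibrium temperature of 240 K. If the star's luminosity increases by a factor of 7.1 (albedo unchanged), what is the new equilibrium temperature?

T_eq ∝ L^(1/4) · d^(−1/2).
T′ = 240 × 7.1^(1/4) = 392 K.

T_eq ≈ 392 K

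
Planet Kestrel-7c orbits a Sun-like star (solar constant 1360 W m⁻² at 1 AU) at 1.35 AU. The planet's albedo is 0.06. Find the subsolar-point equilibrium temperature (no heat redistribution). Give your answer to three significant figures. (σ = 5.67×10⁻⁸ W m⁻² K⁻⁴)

T_ss ≈ 334 K

Flux at 1.35 AU: S = 1360/1.35² = 746 W m⁻².
At the subsolar point the surface absorbs S(1−A) and emits σT⁴ per unit area — no factor of 4, since only the local patch is in balance.
T = [746 × 0.94 / 5.67×10⁻⁸]^(1/4) = (1.24×10¹⁰)^(1/4) = 334 K.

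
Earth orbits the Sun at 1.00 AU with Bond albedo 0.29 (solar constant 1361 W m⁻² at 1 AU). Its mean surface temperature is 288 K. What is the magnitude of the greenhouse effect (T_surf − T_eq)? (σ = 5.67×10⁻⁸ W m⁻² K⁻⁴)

S = 1361/1.00² = 1361 W m⁻².
T_eq = [S(1−A)/(4σ)]^(1/4) = [1361×0.71/(4×5.67×10⁻⁸)]^(1/4) = 255.5 K.
ΔT = T_surf − T_eq = 288 − 255.5.

ΔT ≈ 32.5 K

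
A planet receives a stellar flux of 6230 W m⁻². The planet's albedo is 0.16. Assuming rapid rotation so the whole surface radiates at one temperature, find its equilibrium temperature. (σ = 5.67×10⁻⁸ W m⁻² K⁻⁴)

Energy balance: absorbed = emitted ⇒ πR²·S(1−A) = 4πR²·σT_eq⁴, so T_eq⁴ = S(1−A)/(4σ).
T_eq = [6230 × 0.84 / (4 × 5.67×10⁻⁸)]^(1/4) = (2.31×10¹⁰)^(1/4) = 390 K.

T_eq ≈ 390 K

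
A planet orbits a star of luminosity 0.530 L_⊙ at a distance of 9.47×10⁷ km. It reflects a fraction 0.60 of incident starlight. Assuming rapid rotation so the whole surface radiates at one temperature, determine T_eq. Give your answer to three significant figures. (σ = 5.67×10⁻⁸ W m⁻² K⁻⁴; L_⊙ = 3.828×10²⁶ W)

d = 9.47×10⁷ km = 9.47×10¹⁰ m.
L = 0.530 × 3.828×10²⁶ = 2.03×10²⁶ W.
Flux: S = L/(4πd²) = 2.03×10²⁶/(4π×(9.47×10¹⁰)²) = 1800 W m⁻².
Energy balance: absorbed = emitted ⇒ πR²·S(1−A) = 4πR²·σT_eq⁴, so T_eq⁴ = S(1−A)/(4σ).
T_eq = [1800 × 0.40 / (4 × 5.67×10⁻⁸)]^(1/4) = (3.18×10⁹)^(1/4) = 237 K.

T_eq ≈ 237 K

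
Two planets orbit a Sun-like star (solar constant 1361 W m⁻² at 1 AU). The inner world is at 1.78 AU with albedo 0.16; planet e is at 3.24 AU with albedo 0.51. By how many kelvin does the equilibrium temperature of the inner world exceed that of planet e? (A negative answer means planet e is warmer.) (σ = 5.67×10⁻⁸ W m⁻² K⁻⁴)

ΔT ≈ 70.3 K

T_eq = [S₀(1−A)/(4σd²)]^(1/4), so T ∝ (1−A)^(1/4) / √d.
T₁ = [1361×0.84/(4×5.67×10⁻⁸×1.78²)]^(1/4) = 199.72 K.
T₂ = [1361×0.49/(4×5.67×10⁻⁸×3.24²)]^(1/4) = 129.37 K.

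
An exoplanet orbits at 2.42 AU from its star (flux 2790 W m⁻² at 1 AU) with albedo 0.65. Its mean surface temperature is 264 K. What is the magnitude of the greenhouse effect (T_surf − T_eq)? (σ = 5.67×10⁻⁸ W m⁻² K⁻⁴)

ΔT ≈ 99.3 K

S = 2790/2.42² = 476.4 W m⁻².
T_eq = [S(1−A)/(4σ)]^(1/4) = [476.4×0.35/(4×5.67×10⁻⁸)]^(1/4) = 164.7 K.
ΔT = T_surf − T_eq = 264 − 164.7.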